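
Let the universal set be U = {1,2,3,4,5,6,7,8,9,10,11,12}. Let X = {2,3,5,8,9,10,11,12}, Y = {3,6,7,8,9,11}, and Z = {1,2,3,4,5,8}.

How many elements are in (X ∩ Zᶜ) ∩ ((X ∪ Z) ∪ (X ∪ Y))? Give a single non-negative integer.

Zᶜ = {6,7,9,10,11,12}
X ∩ Zᶜ = {9,10,11,12}
X ∪ Z = {1,2,3,4,5,8,9,10,11,12}
X ∪ Y = {2,3,5,6,7,8,9,10,11,12}
(X ∪ Z) ∪ (X ∪ Y) = {1,2,3,4,5,6,7,8,9,10,11,12}
(X ∩ Zᶜ) ∩ ((X ∪ Z) ∪ (X ∪ Y)) = {9,10,11,12}
|(X ∩ Zᶜ) ∩ ((X ∪ Z) ∪ (X ∪ Y))| = 4

4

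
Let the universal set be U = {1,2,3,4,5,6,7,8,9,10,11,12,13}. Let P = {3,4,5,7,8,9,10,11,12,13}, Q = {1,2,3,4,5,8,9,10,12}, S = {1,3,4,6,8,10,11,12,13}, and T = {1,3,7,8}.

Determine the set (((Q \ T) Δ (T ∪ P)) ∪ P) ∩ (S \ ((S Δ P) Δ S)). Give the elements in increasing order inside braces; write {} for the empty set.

Q \ T = {2,4,5,9,10,12}
T ∪ P = {1,3,4,5,7,8,9,10,11,12,13}
(Q \ T) Δ (T ∪ P) = {1,2,3,7,8,11,13}
((Q \ T) Δ (T ∪ P)) ∪ P = {1,2,3,4,5,7,8,9,10,11,12,13}
S Δ P = {1,5,6,7,9}
(S Δ P) Δ S = {3,4,5,7,8,9,10,11,12,13}
S \ ((S Δ P) Δ S) = {1,6}
(((Q \ T) Δ (T ∪ P)) ∪ P) ∩ (S \ ((S Δ P) Δ S)) = {1}

{1}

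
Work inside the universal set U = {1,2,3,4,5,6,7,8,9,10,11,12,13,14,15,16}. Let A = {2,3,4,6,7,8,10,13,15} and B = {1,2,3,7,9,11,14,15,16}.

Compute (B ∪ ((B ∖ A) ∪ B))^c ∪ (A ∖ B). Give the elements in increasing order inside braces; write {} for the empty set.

B ∖ A = {1,9,11,14,16}
(B ∖ A) ∪ B = {1,2,3,7,9,11,14,15,16}
B ∪ ((B ∖ A) ∪ B) = {1,2,3,7,9,11,14,15,16}
(B ∪ ((B ∖ A) ∪ B))^c = {4,5,6,8,10,12,13}
A ∖ B = {4,6,8,10,13}
(B ∪ ((B ∖ A) ∪ B))^c ∪ (A ∖ B) = {4,5,6,8,10,12,13}

{4,5,6,8,10,12,13}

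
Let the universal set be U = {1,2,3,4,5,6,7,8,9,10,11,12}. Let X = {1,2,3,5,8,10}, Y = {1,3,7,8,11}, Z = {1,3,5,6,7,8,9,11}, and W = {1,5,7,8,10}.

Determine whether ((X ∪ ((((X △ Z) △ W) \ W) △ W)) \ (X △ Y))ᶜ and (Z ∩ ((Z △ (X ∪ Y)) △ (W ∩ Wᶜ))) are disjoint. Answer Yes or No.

X △ Z = {2,6,7,9,10,11}
(X △ Z) △ W = {1,2,5,6,8,9,11}
((X △ Z) △ W) \ W = {2,6,9,11}
(((X △ Z) △ W) \ W) △ W = {1,2,5,6,7,8,9,10,11}
X ∪ ((((X △ Z) △ W) \ W) △ W) = {1,2,3,5,6,7,8,9,10,11}
X △ Y = {2,5,7,10,11}
(X ∪ ((((X △ Z) △ W) \ W) △ W)) \ (X △ Y) = {1,3,6,8,9}
((X ∪ ((((X △ Z) △ W) \ W) △ W)) \ (X △ Y))ᶜ = {2,4,5,7,10,11,12}
X ∪ Y = {1,2,3,5,7,8,10,11}
Z △ (X ∪ Y) = {2,6,9,10}
Wᶜ = {2,3,4,6,9,11,12}
W ∩ Wᶜ = {}
(Z △ (X ∪ Y)) △ (W ∩ Wᶜ) = {2,6,9,10}
Z ∩ ((Z △ (X ∪ Y)) △ (W ∩ Wᶜ)) = {6,9}
{2,4,5,7,10,11,12} and {6,9} share no elements.

Yes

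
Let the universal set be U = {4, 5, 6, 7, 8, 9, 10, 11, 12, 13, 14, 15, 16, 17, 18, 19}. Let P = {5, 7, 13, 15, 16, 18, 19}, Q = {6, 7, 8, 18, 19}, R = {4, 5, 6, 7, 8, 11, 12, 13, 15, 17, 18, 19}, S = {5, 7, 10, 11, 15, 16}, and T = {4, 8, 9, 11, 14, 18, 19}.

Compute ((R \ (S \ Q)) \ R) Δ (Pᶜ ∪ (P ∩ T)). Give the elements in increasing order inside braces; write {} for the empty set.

{4, 6, 8, 9, 10, 11, 12, 14, 17, 18, 19}

S \ Q = {5, 10, 11, 15, 16}
R \ (S \ Q) = {4, 6, 7, 8, 12, 13, 17, 18, 19}
(R \ (S \ Q)) \ R = {}
Pᶜ = {4, 6, 8, 9, 10, 11, 12, 14, 17}
P ∩ T = {18, 19}
Pᶜ ∪ (P ∩ T) = {4, 6, 8, 9, 10, 11, 12, 14, 17, 18, 19}
((R \ (S \ Q)) \ R) Δ (Pᶜ ∪ (P ∩ T)) = {4, 6, 8, 9, 10, 11, 12, 14, 17, 18, 19}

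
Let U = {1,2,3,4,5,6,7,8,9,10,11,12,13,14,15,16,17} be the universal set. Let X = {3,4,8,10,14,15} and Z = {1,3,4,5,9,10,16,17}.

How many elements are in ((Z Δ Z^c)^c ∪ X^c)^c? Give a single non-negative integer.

Z^c = {2,6,7,8,11,12,13,14,15}
Z Δ Z^c = {1,2,3,4,5,6,7,8,9,10,11,12,13,14,15,16,17}
(Z Δ Z^c)^c = {}
X^c = {1,2,5,6,7,9,11,12,13,16,17}
(Z Δ Z^c)^c ∪ X^c = {1,2,5,6,7,9,11,12,13,16,17}
((Z Δ Z^c)^c ∪ X^c)^c = {3,4,8,10,14,15}
|((Z Δ Z^c)^c ∪ X^c)^c| = 6

6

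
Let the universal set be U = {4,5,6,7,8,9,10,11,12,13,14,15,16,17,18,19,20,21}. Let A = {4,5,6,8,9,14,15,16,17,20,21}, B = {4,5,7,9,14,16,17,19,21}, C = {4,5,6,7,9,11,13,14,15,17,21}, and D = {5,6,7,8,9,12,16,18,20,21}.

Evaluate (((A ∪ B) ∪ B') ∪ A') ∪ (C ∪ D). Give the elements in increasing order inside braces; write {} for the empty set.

{4,5,6,7,8,9,10,11,12,13,14,15,16,17,18,19,20,21}

A ∪ B = {4,5,6,7,8,9,14,15,16,17,19,20,21}
B' = {6,8,10,11,12,13,15,18,20}
(A ∪ B) ∪ B' = {4,5,6,7,8,9,10,11,12,13,14,15,16,17,18,19,20,21}
A' = {7,10,11,12,13,18,19}
((A ∪ B) ∪ B') ∪ A' = {4,5,6,7,8,9,10,11,12,13,14,15,16,17,18,19,20,21}
C ∪ D = {4,5,6,7,8,9,11,12,13,14,15,16,17,18,20,21}
(((A ∪ B) ∪ B') ∪ A') ∪ (C ∪ D) = {4,5,6,7,8,9,10,11,12,13,14,15,16,17,18,19,20,21}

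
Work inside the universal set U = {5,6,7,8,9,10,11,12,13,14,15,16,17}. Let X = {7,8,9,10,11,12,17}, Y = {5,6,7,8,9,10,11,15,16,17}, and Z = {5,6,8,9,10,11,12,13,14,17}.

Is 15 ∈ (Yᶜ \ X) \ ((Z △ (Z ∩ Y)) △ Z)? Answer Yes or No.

15 ∈ Y, so 15 ∉ Yᶜ
15 ∉ Yᶜ and 15 ∉ X, so 15 ∉ Yᶜ \ X
15 ∉ Z and 15 ∈ Y, so 15 ∉ Z ∩ Y
15 ∉ Z and 15 ∉ (Z ∩ Y), so 15 ∉ Z △ (Z ∩ Y)
15 ∉ (Z △ (Z ∩ Y)) and 15 ∉ Z, so 15 ∉ (Z △ (Z ∩ Y)) △ Z
15 ∉ (Yᶜ \ X) and 15 ∉ ((Z △ (Z ∩ Y)) △ Z), so 15 ∉ (Yᶜ \ X) \ ((Z △ (Z ∩ Y)) △ Z)

No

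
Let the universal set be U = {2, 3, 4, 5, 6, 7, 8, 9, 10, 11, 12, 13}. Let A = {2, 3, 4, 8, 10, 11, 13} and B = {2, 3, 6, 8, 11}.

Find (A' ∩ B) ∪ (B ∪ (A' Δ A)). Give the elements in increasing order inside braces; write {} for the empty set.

{2, 3, 4, 5, 6, 7, 8, 9, 10, 11, 12, 13}

A' = {5, 6, 7, 9, 12}
A' ∩ B = {6}
A' Δ A = {2, 3, 4, 5, 6, 7, 8, 9, 10, 11, 12, 13}
B ∪ (A' Δ A) = {2, 3, 4, 5, 6, 7, 8, 9, 10, 11, 12, 13}
(A' ∩ B) ∪ (B ∪ (A' Δ A)) = {2, 3, 4, 5, 6, 7, 8, 9, 10, 11, 12, 13}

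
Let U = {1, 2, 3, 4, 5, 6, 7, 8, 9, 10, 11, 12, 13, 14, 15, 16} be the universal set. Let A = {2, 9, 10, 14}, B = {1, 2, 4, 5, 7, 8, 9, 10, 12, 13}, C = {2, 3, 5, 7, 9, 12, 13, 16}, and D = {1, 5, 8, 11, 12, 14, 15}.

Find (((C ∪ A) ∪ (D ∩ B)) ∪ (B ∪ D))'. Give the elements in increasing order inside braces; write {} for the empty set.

C ∪ A = {2, 3, 5, 7, 9, 10, 12, 13, 14, 16}
D ∩ B = {1, 5, 8, 12}
(C ∪ A) ∪ (D ∩ B) = {1, 2, 3, 5, 7, 8, 9, 10, 12, 13, 14, 16}
B ∪ D = {1, 2, 4, 5, 7, 8, 9, 10, 11, 12, 13, 14, 15}
((C ∪ A) ∪ (D ∩ B)) ∪ (B ∪ D) = {1, 2, 3, 4, 5, 7, 8, 9, 10, 11, 12, 13, 14, 15, 16}
(((C ∪ A) ∪ (D ∩ B)) ∪ (B ∪ D))' = {6}

{6}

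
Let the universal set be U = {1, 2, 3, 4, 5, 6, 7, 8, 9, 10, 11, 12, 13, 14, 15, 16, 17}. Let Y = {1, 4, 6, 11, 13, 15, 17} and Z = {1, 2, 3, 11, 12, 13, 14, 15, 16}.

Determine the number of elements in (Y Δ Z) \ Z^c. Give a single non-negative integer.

Y Δ Z = {2, 3, 4, 6, 12, 14, 16, 17}
Z^c = {4, 5, 6, 7, 8, 9, 10, 17}
(Y Δ Z) \ Z^c = {2, 3, 12, 14, 16}
|(Y Δ Z) \ Z^c| = 5

5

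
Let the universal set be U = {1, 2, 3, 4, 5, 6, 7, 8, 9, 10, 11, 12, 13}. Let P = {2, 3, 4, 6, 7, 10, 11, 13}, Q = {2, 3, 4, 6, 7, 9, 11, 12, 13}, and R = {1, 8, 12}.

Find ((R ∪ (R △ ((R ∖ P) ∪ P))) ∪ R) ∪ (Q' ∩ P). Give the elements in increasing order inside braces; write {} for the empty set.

{1, 2, 3, 4, 6, 7, 8, 10, 11, 12, 13}

R ∖ P = {1, 8, 12}
(R ∖ P) ∪ P = {1, 2, 3, 4, 6, 7, 8, 10, 11, 12, 13}
R △ ((R ∖ P) ∪ P) = {2, 3, 4, 6, 7, 10, 11, 13}
R ∪ (R △ ((R ∖ P) ∪ P)) = {1, 2, 3, 4, 6, 7, 8, 10, 11, 12, 13}
(R ∪ (R △ ((R ∖ P) ∪ P))) ∪ R = {1, 2, 3, 4, 6, 7, 8, 10, 11, 12, 13}
Q' = {1, 5, 8, 10}
Q' ∩ P = {10}
((R ∪ (R △ ((R ∖ P) ∪ P))) ∪ R) ∪ (Q' ∩ P) = {1, 2, 3, 4, 6, 7, 8, 10, 11, 12, 13}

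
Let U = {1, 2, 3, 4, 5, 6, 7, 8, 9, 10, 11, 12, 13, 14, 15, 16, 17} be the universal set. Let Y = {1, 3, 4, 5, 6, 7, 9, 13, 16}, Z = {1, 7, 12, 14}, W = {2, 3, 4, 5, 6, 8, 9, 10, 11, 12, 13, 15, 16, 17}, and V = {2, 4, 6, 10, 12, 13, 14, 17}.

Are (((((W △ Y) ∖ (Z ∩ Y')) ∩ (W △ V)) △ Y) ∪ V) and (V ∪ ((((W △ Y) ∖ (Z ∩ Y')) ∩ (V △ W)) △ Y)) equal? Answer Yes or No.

Yes

W △ Y = {1, 2, 7, 8, 10, 11, 12, 15, 17}
Y' = {2, 8, 10, 11, 12, 14, 15, 17}
Z ∩ Y' = {12, 14}
(W △ Y) ∖ (Z ∩ Y') = {1, 2, 7, 8, 10, 11, 15, 17}
W △ V = {3, 5, 8, 9, 11, 14, 15, 16}
((W △ Y) ∖ (Z ∩ Y')) ∩ (W △ V) = {8, 11, 15}
(((W △ Y) ∖ (Z ∩ Y')) ∩ (W △ V)) △ Y = {1, 3, 4, 5, 6, 7, 8, 9, 11, 13, 15, 16}
((((W △ Y) ∖ (Z ∩ Y')) ∩ (W △ V)) △ Y) ∪ V = {1, 2, 3, 4, 5, 6, 7, 8, 9, 10, 11, 12, 13, 14, 15, 16, 17}
V △ W = {3, 5, 8, 9, 11, 14, 15, 16}
((W △ Y) ∖ (Z ∩ Y')) ∩ (V △ W) = {8, 11, 15}
(((W △ Y) ∖ (Z ∩ Y')) ∩ (V △ W)) △ Y = {1, 3, 4, 5, 6, 7, 8, 9, 11, 13, 15, 16}
V ∪ ((((W △ Y) ∖ (Z ∩ Y')) ∩ (V △ W)) △ Y) = {1, 2, 3, 4, 5, 6, 7, 8, 9, 10, 11, 12, 13, 14, 15, 16, 17}
Both equal {1, 2, 3, 4, 5, 6, 7, 8, 9, 10, 11, 12, 13, 14, 15, 16, 17}, so ((((W △ Y) ∖ (Z ∩ Y')) ∩ (W △ V)) △ Y) ∪ V = V ∪ ((((W △ Y) ∖ (Z ∩ Y')) ∩ (V △ W)) △ Y).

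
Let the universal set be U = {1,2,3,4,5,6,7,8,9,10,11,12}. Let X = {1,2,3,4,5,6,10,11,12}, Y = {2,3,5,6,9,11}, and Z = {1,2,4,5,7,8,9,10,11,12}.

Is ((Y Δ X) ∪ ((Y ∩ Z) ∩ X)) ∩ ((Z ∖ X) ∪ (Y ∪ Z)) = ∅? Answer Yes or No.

No

Y Δ X = {1,4,9,10,12}
Y ∩ Z = {2,5,9,11}
(Y ∩ Z) ∩ X = {2,5,11}
(Y Δ X) ∪ ((Y ∩ Z) ∩ X) = {1,2,4,5,9,10,11,12}
Z ∖ X = {7,8,9}
Y ∪ Z = {1,2,3,4,5,6,7,8,9,10,11,12}
(Z ∖ X) ∪ (Y ∪ Z) = {1,2,3,4,5,6,7,8,9,10,11,12}
1 lies in both, so they are not disjoint.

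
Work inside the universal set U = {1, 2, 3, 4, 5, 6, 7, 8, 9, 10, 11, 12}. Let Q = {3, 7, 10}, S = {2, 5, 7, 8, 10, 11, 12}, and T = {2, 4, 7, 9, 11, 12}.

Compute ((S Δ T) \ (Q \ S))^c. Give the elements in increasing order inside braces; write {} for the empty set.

{1, 2, 3, 6, 7, 11, 12}

S Δ T = {4, 5, 8, 9, 10}
Q \ S = {3}
(S Δ T) \ (Q \ S) = {4, 5, 8, 9, 10}
((S Δ T) \ (Q \ S))^c = {1, 2, 3, 6, 7, 11, 12}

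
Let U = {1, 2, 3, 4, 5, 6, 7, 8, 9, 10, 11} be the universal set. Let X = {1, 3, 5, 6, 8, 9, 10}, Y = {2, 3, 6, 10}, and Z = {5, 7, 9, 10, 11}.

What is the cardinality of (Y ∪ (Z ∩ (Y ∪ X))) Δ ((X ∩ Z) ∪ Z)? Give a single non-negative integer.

5

Y ∪ X = {1, 2, 3, 5, 6, 8, 9, 10}
Z ∩ (Y ∪ X) = {5, 9, 10}
Y ∪ (Z ∩ (Y ∪ X)) = {2, 3, 5, 6, 9, 10}
X ∩ Z = {5, 9, 10}
(X ∩ Z) ∪ Z = {5, 7, 9, 10, 11}
(Y ∪ (Z ∩ (Y ∪ X))) Δ ((X ∩ Z) ∪ Z) = {2, 3, 6, 7, 11}
|(Y ∪ (Z ∩ (Y ∪ X))) Δ ((X ∩ Z) ∪ Z)| = 5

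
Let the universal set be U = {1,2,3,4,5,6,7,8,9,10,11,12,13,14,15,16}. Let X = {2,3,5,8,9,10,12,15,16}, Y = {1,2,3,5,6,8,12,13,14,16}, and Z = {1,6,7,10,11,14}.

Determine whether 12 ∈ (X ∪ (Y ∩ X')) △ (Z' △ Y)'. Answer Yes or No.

No

12 ∈ X, so 12 ∉ X'
12 ∈ Y and 12 ∉ X', so 12 ∉ Y ∩ X'
12 ∈ X and 12 ∉ (Y ∩ X'), so 12 ∈ X ∪ (Y ∩ X')
12 ∉ Z, so 12 ∈ Z'
12 ∈ Z' and 12 ∈ Y, so 12 ∉ Z' △ Y
12 ∈ (Z' △ Y)' since 12 ∉ (Z' △ Y)
12 ∈ (X ∪ (Y ∩ X')) and 12 ∈ (Z' △ Y)', so 12 ∉ (X ∪ (Y ∩ X')) △ (Z' △ Y)'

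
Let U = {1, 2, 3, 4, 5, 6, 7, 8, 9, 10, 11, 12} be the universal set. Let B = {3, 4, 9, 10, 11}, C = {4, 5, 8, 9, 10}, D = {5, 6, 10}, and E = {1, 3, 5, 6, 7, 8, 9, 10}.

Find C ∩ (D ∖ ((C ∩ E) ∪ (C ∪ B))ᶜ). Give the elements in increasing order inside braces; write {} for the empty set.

{5, 10}

C ∩ E = {5, 8, 9, 10}
C ∪ B = {3, 4, 5, 8, 9, 10, 11}
(C ∩ E) ∪ (C ∪ B) = {3, 4, 5, 8, 9, 10, 11}
((C ∩ E) ∪ (C ∪ B))ᶜ = {1, 2, 6, 7, 12}
D ∖ ((C ∩ E) ∪ (C ∪ B))ᶜ = {5, 10}
C ∩ (D ∖ ((C ∩ E) ∪ (C ∪ B))ᶜ) = {5, 10}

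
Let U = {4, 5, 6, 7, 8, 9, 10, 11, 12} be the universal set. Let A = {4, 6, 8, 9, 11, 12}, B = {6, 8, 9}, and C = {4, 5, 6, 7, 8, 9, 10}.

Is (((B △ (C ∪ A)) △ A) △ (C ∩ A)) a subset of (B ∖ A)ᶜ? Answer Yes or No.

Yes

C ∪ A = {4, 5, 6, 7, 8, 9, 10, 11, 12}
B △ (C ∪ A) = {4, 5, 7, 10, 11, 12}
(B △ (C ∪ A)) △ A = {5, 6, 7, 8, 9, 10}
C ∩ A = {4, 6, 8, 9}
((B △ (C ∪ A)) △ A) △ (C ∩ A) = {4, 5, 7, 10}
B ∖ A = {}
(B ∖ A)ᶜ = {4, 5, 6, 7, 8, 9, 10, 11, 12}
Every element of {4, 5, 7, 10} is in {4, 5, 6, 7, 8, 9, 10, 11, 12}, so ((B △ (C ∪ A)) △ A) △ (C ∩ A) ⊆ (B ∖ A)ᶜ.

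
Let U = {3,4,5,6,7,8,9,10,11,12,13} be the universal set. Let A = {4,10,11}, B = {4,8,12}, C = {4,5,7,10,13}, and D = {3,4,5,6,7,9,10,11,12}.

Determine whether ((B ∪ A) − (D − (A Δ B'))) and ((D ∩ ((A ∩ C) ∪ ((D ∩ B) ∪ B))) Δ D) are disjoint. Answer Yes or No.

Yes

B ∪ A = {4,8,10,11,12}
B' = {3,5,6,7,9,10,11,13}
A Δ B' = {3,4,5,6,7,9,13}
D − (A Δ B') = {10,11,12}
(B ∪ A) − (D − (A Δ B')) = {4,8}
A ∩ C = {4,10}
D ∩ B = {4,12}
(D ∩ B) ∪ B = {4,8,12}
(A ∩ C) ∪ ((D ∩ B) ∪ B) = {4,8,10,12}
D ∩ ((A ∩ C) ∪ ((D ∩ B) ∪ B)) = {4,10,12}
(D ∩ ((A ∩ C) ∪ ((D ∩ B) ∪ B))) Δ D = {3,5,6,7,9,11}
{4,8} and {3,5,6,7,9,11} share no elements.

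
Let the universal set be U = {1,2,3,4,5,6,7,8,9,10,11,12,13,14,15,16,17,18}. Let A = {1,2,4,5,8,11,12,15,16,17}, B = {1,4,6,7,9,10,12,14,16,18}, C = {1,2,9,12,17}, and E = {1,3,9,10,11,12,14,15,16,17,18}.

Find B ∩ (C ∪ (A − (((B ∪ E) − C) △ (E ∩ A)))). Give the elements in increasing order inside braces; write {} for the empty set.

{1,9,12,16}

B ∪ E = {1,3,4,6,7,9,10,11,12,14,15,16,17,18}
(B ∪ E) − C = {3,4,6,7,10,11,14,15,16,18}
E ∩ A = {1,11,12,15,16,17}
((B ∪ E) − C) △ (E ∩ A) = {1,3,4,6,7,10,12,14,17,18}
A − (((B ∪ E) − C) △ (E ∩ A)) = {2,5,8,11,15,16}
C ∪ (A − (((B ∪ E) − C) △ (E ∩ A))) = {1,2,5,8,9,11,12,15,16,17}
B ∩ (C ∪ (A − (((B ∪ E) − C) △ (E ∩ A)))) = {1,9,12,16}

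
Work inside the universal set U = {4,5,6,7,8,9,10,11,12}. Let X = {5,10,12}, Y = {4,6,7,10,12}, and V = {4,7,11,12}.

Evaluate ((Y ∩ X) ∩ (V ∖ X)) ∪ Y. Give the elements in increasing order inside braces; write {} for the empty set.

{4,6,7,10,12}

Y ∩ X = {10,12}
V ∖ X = {4,7,11}
(Y ∩ X) ∩ (V ∖ X) = {}
((Y ∩ X) ∩ (V ∖ X)) ∪ Y = {4,6,7,10,12}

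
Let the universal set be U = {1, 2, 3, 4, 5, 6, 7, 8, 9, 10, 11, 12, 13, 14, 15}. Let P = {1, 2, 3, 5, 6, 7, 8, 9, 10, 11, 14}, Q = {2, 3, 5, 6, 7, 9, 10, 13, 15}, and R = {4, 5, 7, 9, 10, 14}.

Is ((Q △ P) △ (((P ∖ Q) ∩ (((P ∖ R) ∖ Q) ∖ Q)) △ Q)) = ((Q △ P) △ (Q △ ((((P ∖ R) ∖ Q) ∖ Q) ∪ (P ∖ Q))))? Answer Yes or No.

No

Q △ P = {1, 8, 11, 13, 14, 15}
P ∖ Q = {1, 8, 11, 14}
P ∖ R = {1, 2, 3, 6, 8, 11}
(P ∖ R) ∖ Q = {1, 8, 11}
((P ∖ R) ∖ Q) ∖ Q = {1, 8, 11}
(P ∖ Q) ∩ (((P ∖ R) ∖ Q) ∖ Q) = {1, 8, 11}
((P ∖ Q) ∩ (((P ∖ R) ∖ Q) ∖ Q)) △ Q = {1, 2, 3, 5, 6, 7, 8, 9, 10, 11, 13, 15}
(Q △ P) △ (((P ∖ Q) ∩ (((P ∖ R) ∖ Q) ∖ Q)) △ Q) = {2, 3, 5, 6, 7, 9, 10, 14}
(((P ∖ R) ∖ Q) ∖ Q) ∪ (P ∖ Q) = {1, 8, 11, 14}
Q △ ((((P ∖ R) ∖ Q) ∖ Q) ∪ (P ∖ Q)) = {1, 2, 3, 5, 6, 7, 8, 9, 10, 11, 13, 14, 15}
(Q △ P) △ (Q △ ((((P ∖ R) ∖ Q) ∖ Q) ∪ (P ∖ Q))) = {2, 3, 5, 6, 7, 9, 10}
14 ∈ (Q △ P) △ (((P ∖ Q) ∩ (((P ∖ R) ∖ Q) ∖ Q)) △ Q) but 14 ∉ (Q △ P) △ (Q △ ((((P ∖ R) ∖ Q) ∖ Q) ∪ (P ∖ Q))), so they differ.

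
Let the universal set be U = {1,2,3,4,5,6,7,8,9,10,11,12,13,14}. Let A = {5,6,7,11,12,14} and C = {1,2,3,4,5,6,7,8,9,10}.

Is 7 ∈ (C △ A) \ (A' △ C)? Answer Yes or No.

No

7 ∈ C and 7 ∈ A, so 7 ∉ C △ A
7 ∈ A, so 7 ∉ A'
7 ∉ A' and 7 ∈ C, so 7 ∈ A' △ C
7 ∉ (C △ A) and 7 ∈ (A' △ C), so 7 ∉ (C △ A) \ (A' △ C)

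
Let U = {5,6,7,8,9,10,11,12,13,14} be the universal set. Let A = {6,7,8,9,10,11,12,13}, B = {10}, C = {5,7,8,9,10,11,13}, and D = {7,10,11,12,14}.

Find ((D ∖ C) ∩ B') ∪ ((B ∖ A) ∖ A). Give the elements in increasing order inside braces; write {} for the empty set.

D ∖ C = {12,14}
B' = {5,6,7,8,9,11,12,13,14}
(D ∖ C) ∩ B' = {12,14}
B ∖ A = {}
(B ∖ A) ∖ A = {}
((D ∖ C) ∩ B') ∪ ((B ∖ A) ∖ A) = {12,14}

{12,14}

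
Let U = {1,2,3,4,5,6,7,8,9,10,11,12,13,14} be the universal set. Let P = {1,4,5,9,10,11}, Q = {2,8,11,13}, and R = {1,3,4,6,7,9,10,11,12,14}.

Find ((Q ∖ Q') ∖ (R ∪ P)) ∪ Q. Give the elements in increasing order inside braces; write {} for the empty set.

Q' = {1,3,4,5,6,7,9,10,12,14}
Q ∖ Q' = {2,8,11,13}
R ∪ P = {1,3,4,5,6,7,9,10,11,12,14}
(Q ∖ Q') ∖ (R ∪ P) = {2,8,13}
((Q ∖ Q') ∖ (R ∪ P)) ∪ Q = {2,8,11,13}

{2,8,11,13}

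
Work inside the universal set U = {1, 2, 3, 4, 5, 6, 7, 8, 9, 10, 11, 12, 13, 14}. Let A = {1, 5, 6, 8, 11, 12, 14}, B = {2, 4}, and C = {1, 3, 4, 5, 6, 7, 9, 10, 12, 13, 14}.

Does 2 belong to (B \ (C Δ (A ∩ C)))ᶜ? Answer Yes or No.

No

2 ∉ A and 2 ∉ C, so 2 ∉ A ∩ C
2 ∉ C and 2 ∉ (A ∩ C), so 2 ∉ C Δ (A ∩ C)
2 ∈ B and 2 ∉ (C Δ (A ∩ C)), so 2 ∈ B \ (C Δ (A ∩ C))
2 ∉ (B \ (C Δ (A ∩ C)))ᶜ since 2 ∈ (B \ (C Δ (A ∩ C)))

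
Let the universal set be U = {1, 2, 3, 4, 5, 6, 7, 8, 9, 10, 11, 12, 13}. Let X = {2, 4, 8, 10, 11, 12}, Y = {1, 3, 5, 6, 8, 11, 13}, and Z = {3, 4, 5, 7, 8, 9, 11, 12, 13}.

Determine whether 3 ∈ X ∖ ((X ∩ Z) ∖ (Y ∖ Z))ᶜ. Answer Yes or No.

3 ∉ X and 3 ∈ Z, so 3 ∉ X ∩ Z
3 ∈ Y and 3 ∈ Z, so 3 ∉ Y ∖ Z
3 ∉ (X ∩ Z) and 3 ∉ (Y ∖ Z), so 3 ∉ (X ∩ Z) ∖ (Y ∖ Z)
3 ∈ ((X ∩ Z) ∖ (Y ∖ Z))ᶜ since 3 ∉ ((X ∩ Z) ∖ (Y ∖ Z))
3 ∉ X and 3 ∈ ((X ∩ Z) ∖ (Y ∖ Z))ᶜ, so 3 ∉ X ∖ ((X ∩ Z) ∖ (Y ∖ Z))ᶜ

No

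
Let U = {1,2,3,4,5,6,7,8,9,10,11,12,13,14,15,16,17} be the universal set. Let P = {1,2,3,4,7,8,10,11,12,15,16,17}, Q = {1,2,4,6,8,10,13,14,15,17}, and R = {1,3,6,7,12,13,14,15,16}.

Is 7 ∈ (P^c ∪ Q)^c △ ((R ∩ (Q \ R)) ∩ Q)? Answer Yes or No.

Yes

7 ∈ P, so 7 ∉ P^c
7 ∉ P^c and 7 ∉ Q, so 7 ∉ P^c ∪ Q
7 ∈ (P^c ∪ Q)^c since 7 ∉ (P^c ∪ Q)
7 ∉ Q and 7 ∈ R, so 7 ∉ Q \ R
7 ∈ R and 7 ∉ (Q \ R), so 7 ∉ R ∩ (Q \ R)
7 ∉ (R ∩ (Q \ R)) and 7 ∉ Q, so 7 ∉ (R ∩ (Q \ R)) ∩ Q
7 ∈ (P^c ∪ Q)^c and 7 ∉ ((R ∩ (Q \ R)) ∩ Q), so 7 ∈ (P^c ∪ Q)^c △ ((R ∩ (Q \ R)) ∩ Q)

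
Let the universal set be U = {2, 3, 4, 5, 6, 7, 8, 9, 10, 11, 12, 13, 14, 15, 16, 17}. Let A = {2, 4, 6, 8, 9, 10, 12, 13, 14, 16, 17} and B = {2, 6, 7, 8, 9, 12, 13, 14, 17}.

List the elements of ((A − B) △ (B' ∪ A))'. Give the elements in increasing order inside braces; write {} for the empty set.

{4, 7, 10, 16}

A − B = {4, 10, 16}
B' = {3, 4, 5, 10, 11, 15, 16}
B' ∪ A = {2, 3, 4, 5, 6, 8, 9, 10, 11, 12, 13, 14, 15, 16, 17}
(A − B) △ (B' ∪ A) = {2, 3, 5, 6, 8, 9, 11, 12, 13, 14, 15, 17}
((A − B) △ (B' ∪ A))' = {4, 7, 10, 16}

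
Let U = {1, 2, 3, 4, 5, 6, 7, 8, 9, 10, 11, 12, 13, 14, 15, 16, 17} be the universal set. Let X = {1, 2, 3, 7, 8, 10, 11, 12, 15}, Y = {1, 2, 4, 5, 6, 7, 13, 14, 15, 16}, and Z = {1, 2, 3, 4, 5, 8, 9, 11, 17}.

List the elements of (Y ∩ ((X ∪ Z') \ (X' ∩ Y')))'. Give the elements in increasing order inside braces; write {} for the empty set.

Z' = {6, 7, 10, 12, 13, 14, 15, 16}
X ∪ Z' = {1, 2, 3, 6, 7, 8, 10, 11, 12, 13, 14, 15, 16}
X' = {4, 5, 6, 9, 13, 14, 16, 17}
Y' = {3, 8, 9, 10, 11, 12, 17}
X' ∩ Y' = {9, 17}
(X ∪ Z') \ (X' ∩ Y') = {1, 2, 3, 6, 7, 8, 10, 11, 12, 13, 14, 15, 16}
Y ∩ ((X ∪ Z') \ (X' ∩ Y')) = {1, 2, 6, 7, 13, 14, 15, 16}
(Y ∩ ((X ∪ Z') \ (X' ∩ Y')))' = {3, 4, 5, 8, 9, 10, 11, 12, 17}

{3, 4, 5, 8, 9, 10, 11, 12, 17}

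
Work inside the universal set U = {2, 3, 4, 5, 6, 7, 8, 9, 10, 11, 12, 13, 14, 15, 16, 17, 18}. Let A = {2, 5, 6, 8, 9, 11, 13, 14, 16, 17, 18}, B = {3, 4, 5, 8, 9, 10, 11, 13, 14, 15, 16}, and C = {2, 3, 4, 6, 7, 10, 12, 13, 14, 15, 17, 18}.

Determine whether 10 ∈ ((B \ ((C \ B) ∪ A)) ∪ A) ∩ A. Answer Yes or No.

10 ∈ C and 10 ∈ B, so 10 ∉ C \ B
10 ∉ (C \ B) and 10 ∉ A, so 10 ∉ (C \ B) ∪ A
10 ∈ B and 10 ∉ ((C \ B) ∪ A), so 10 ∈ B \ ((C \ B) ∪ A)
10 ∈ (B \ ((C \ B) ∪ A)) and 10 ∉ A, so 10 ∈ (B \ ((C \ B) ∪ A)) ∪ A
10 ∈ ((B \ ((C \ B) ∪ A)) ∪ A) and 10 ∉ A, so 10 ∉ ((B \ ((C \ B) ∪ A)) ∪ A) ∩ A

No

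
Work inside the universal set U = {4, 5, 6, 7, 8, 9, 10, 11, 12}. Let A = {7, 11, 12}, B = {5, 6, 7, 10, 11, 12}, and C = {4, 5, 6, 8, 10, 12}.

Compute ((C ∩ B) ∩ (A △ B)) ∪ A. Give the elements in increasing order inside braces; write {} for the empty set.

C ∩ B = {5, 6, 10, 12}
A △ B = {5, 6, 10}
(C ∩ B) ∩ (A △ B) = {5, 6, 10}
((C ∩ B) ∩ (A △ B)) ∪ A = {5, 6, 7, 10, 11, 12}

{5, 6, 7, 10, 11, 12}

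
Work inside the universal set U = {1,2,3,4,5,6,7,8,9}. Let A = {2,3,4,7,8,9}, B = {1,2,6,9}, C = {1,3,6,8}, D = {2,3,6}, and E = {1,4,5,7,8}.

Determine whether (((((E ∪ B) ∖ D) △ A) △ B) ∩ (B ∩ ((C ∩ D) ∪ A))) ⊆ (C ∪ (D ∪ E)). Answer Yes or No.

No

E ∪ B = {1,2,4,5,6,7,8,9}
(E ∪ B) ∖ D = {1,4,5,7,8,9}
((E ∪ B) ∖ D) △ A = {1,2,3,5}
(((E ∪ B) ∖ D) △ A) △ B = {3,5,6,9}
C ∩ D = {3,6}
(C ∩ D) ∪ A = {2,3,4,6,7,8,9}
B ∩ ((C ∩ D) ∪ A) = {2,6,9}
((((E ∪ B) ∖ D) △ A) △ B) ∩ (B ∩ ((C ∩ D) ∪ A)) = {6,9}
D ∪ E = {1,2,3,4,5,6,7,8}
C ∪ (D ∪ E) = {1,2,3,4,5,6,7,8}
9 ∈ ((((E ∪ B) ∖ D) △ A) △ B) ∩ (B ∩ ((C ∩ D) ∪ A)) but 9 ∉ C ∪ (D ∪ E), so the inclusion fails.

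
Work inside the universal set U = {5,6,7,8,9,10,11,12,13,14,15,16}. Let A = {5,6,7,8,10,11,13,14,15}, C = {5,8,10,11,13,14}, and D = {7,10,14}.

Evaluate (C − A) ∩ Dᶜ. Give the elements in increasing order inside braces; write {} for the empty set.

{}

C − A = {}
Dᶜ = {5,6,8,9,11,12,13,15,16}
(C − A) ∩ Dᶜ = {}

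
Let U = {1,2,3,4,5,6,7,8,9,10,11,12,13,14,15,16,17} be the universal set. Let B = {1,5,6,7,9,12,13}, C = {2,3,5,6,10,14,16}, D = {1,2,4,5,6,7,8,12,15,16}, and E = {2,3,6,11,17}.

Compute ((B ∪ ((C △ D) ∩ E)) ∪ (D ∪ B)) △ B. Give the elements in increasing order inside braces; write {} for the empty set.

C △ D = {1,3,4,7,8,10,12,14,15}
(C △ D) ∩ E = {3}
B ∪ ((C △ D) ∩ E) = {1,3,5,6,7,9,12,13}
D ∪ B = {1,2,4,5,6,7,8,9,12,13,15,16}
(B ∪ ((C △ D) ∩ E)) ∪ (D ∪ B) = {1,2,3,4,5,6,7,8,9,12,13,15,16}
((B ∪ ((C △ D) ∩ E)) ∪ (D ∪ B)) △ B = {2,3,4,8,15,16}

{2,3,4,8,15,16}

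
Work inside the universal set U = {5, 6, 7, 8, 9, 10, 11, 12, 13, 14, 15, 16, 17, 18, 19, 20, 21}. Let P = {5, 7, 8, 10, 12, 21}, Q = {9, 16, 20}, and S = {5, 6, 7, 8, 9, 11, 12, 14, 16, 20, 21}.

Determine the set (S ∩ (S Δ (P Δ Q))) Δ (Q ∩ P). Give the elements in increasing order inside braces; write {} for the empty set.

{6, 11, 14}

P Δ Q = {5, 7, 8, 9, 10, 12, 16, 20, 21}
S Δ (P Δ Q) = {6, 10, 11, 14}
S ∩ (S Δ (P Δ Q)) = {6, 11, 14}
Q ∩ P = {}
(S ∩ (S Δ (P Δ Q))) Δ (Q ∩ P) = {6, 11, 14}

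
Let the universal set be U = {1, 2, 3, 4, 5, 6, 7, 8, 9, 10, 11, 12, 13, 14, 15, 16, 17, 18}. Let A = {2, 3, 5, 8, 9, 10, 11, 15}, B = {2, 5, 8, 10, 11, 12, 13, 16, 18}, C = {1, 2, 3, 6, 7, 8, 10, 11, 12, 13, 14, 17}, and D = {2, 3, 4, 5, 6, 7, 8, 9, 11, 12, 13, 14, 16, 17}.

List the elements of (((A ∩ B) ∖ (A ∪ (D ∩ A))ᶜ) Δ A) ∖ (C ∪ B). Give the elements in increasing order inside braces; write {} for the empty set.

{9, 15}

A ∩ B = {2, 5, 8, 10, 11}
D ∩ A = {2, 3, 5, 8, 9, 11}
A ∪ (D ∩ A) = {2, 3, 5, 8, 9, 10, 11, 15}
(A ∪ (D ∩ A))ᶜ = {1, 4, 6, 7, 12, 13, 14, 16, 17, 18}
(A ∩ B) ∖ (A ∪ (D ∩ A))ᶜ = {2, 5, 8, 10, 11}
((A ∩ B) ∖ (A ∪ (D ∩ A))ᶜ) Δ A = {3, 9, 15}
C ∪ B = {1, 2, 3, 5, 6, 7, 8, 10, 11, 12, 13, 14, 16, 17, 18}
(((A ∩ B) ∖ (A ∪ (D ∩ A))ᶜ) Δ A) ∖ (C ∪ B) = {9, 15}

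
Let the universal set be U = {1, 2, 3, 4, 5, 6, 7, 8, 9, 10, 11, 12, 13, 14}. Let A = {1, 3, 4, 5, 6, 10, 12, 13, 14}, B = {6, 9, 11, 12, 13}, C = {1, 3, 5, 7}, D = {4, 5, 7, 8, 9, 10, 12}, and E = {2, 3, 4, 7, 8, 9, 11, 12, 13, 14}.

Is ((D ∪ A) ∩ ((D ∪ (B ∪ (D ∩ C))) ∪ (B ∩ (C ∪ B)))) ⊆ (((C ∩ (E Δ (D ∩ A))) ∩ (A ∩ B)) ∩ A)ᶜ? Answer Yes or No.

D ∪ A = {1, 3, 4, 5, 6, 7, 8, 9, 10, 12, 13, 14}
D ∩ C = {5, 7}
B ∪ (D ∩ C) = {5, 6, 7, 9, 11, 12, 13}
D ∪ (B ∪ (D ∩ C)) = {4, 5, 6, 7, 8, 9, 10, 11, 12, 13}
C ∪ B = {1, 3, 5, 6, 7, 9, 11, 12, 13}
B ∩ (C ∪ B) = {6, 9, 11, 12, 13}
(D ∪ (B ∪ (D ∩ C))) ∪ (B ∩ (C ∪ B)) = {4, 5, 6, 7, 8, 9, 10, 11, 12, 13}
(D ∪ A) ∩ ((D ∪ (B ∪ (D ∩ C))) ∪ (B ∩ (C ∪ B))) = {4, 5, 6, 7, 8, 9, 10, 12, 13}
D ∩ A = {4, 5, 10, 12}
E Δ (D ∩ A) = {2, 3, 5, 7, 8, 9, 10, 11, 13, 14}
C ∩ (E Δ (D ∩ A)) = {3, 5, 7}
A ∩ B = {6, 12, 13}
(C ∩ (E Δ (D ∩ A))) ∩ (A ∩ B) = {}
((C ∩ (E Δ (D ∩ A))) ∩ (A ∩ B)) ∩ A = {}
(((C ∩ (E Δ (D ∩ A))) ∩ (A ∩ B)) ∩ A)ᶜ = {1, 2, 3, 4, 5, 6, 7, 8, 9, 10, 11, 12, 13, 14}
Every element of {4, 5, 6, 7, 8, 9, 10, 12, 13} is in {1, 2, 3, 4, 5, 6, 7, 8, 9, 10, 11, 12, 13, 14}, so (D ∪ A) ∩ ((D ∪ (B ∪ (D ∩ C))) ∪ (B ∩ (C ∪ B))) ⊆ (((C ∩ (E Δ (D ∩ A))) ∩ (A ∩ B)) ∩ A)ᶜ.

Yes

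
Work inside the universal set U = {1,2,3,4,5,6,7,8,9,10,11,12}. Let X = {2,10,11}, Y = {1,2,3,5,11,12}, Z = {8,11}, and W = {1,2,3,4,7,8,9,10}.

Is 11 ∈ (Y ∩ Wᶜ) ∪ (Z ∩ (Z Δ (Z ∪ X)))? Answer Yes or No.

11 ∉ W, so 11 ∈ Wᶜ
11 ∈ Y and 11 ∈ Wᶜ, so 11 ∈ Y ∩ Wᶜ
11 ∈ Z and 11 ∈ X, so 11 ∈ Z ∪ X
11 ∈ Z and 11 ∈ (Z ∪ X), so 11 ∉ Z Δ (Z ∪ X)
11 ∈ Z and 11 ∉ (Z Δ (Z ∪ X)), so 11 ∉ Z ∩ (Z Δ (Z ∪ X))
11 ∈ (Y ∩ Wᶜ) and 11 ∉ (Z ∩ (Z Δ (Z ∪ X))), so 11 ∈ (Y ∩ Wᶜ) ∪ (Z ∩ (Z Δ (Z ∪ X)))

Yes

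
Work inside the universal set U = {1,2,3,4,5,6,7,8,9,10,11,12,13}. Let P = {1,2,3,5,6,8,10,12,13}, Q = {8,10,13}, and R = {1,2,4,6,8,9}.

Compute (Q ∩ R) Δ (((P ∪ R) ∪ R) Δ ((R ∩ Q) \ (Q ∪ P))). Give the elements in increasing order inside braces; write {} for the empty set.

{1,2,3,4,5,6,9,10,12,13}

Q ∩ R = {8}
P ∪ R = {1,2,3,4,5,6,8,9,10,12,13}
(P ∪ R) ∪ R = {1,2,3,4,5,6,8,9,10,12,13}
R ∩ Q = {8}
Q ∪ P = {1,2,3,5,6,8,10,12,13}
(R ∩ Q) \ (Q ∪ P) = {}
((P ∪ R) ∪ R) Δ ((R ∩ Q) \ (Q ∪ P)) = {1,2,3,4,5,6,8,9,10,12,13}
(Q ∩ R) Δ (((P ∪ R) ∪ R) Δ ((R ∩ Q) \ (Q ∪ P))) = {1,2,3,4,5,6,9,10,12,13}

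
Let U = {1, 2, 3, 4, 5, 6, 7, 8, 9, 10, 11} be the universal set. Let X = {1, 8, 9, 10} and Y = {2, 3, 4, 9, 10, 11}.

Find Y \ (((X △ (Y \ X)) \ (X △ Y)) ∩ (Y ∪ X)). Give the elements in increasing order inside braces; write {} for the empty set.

{2, 3, 4, 11}

Y \ X = {2, 3, 4, 11}
X △ (Y \ X) = {1, 2, 3, 4, 8, 9, 10, 11}
X △ Y = {1, 2, 3, 4, 8, 11}
(X △ (Y \ X)) \ (X △ Y) = {9, 10}
Y ∪ X = {1, 2, 3, 4, 8, 9, 10, 11}
((X △ (Y \ X)) \ (X △ Y)) ∩ (Y ∪ X) = {9, 10}
Y \ (((X △ (Y \ X)) \ (X △ Y)) ∩ (Y ∪ X)) = {2, 3, 4, 11}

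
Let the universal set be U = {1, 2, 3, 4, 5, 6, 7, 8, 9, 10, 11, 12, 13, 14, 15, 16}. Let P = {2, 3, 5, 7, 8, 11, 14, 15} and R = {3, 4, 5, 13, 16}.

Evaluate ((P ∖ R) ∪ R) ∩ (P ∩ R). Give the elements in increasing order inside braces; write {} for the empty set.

P ∖ R = {2, 7, 8, 11, 14, 15}
(P ∖ R) ∪ R = {2, 3, 4, 5, 7, 8, 11, 13, 14, 15, 16}
P ∩ R = {3, 5}
((P ∖ R) ∪ R) ∩ (P ∩ R) = {3, 5}

{3, 5}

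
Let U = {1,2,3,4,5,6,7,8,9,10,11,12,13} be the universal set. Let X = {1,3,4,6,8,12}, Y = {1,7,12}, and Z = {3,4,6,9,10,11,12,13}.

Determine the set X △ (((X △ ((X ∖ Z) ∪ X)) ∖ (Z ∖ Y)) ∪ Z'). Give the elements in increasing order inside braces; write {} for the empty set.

X ∖ Z = {1,8}
(X ∖ Z) ∪ X = {1,3,4,6,8,12}
X △ ((X ∖ Z) ∪ X) = {}
Z ∖ Y = {3,4,6,9,10,11,13}
(X △ ((X ∖ Z) ∪ X)) ∖ (Z ∖ Y) = {}
Z' = {1,2,5,7,8}
((X △ ((X ∖ Z) ∪ X)) ∖ (Z ∖ Y)) ∪ Z' = {1,2,5,7,8}
X △ (((X △ ((X ∖ Z) ∪ X)) ∖ (Z ∖ Y)) ∪ Z') = {2,3,4,5,6,7,12}

{2,3,4,5,6,7,12}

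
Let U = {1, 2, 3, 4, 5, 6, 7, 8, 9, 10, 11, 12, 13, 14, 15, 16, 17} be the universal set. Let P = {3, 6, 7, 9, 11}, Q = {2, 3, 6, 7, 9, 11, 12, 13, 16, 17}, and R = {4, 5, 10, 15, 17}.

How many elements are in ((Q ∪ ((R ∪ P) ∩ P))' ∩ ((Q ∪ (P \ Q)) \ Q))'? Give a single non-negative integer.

R ∪ P = {3, 4, 5, 6, 7, 9, 10, 11, 15, 17}
(R ∪ P) ∩ P = {3, 6, 7, 9, 11}
Q ∪ ((R ∪ P) ∩ P) = {2, 3, 6, 7, 9, 11, 12, 13, 16, 17}
(Q ∪ ((R ∪ P) ∩ P))' = {1, 4, 5, 8, 10, 14, 15}
P \ Q = {}
Q ∪ (P \ Q) = {2, 3, 6, 7, 9, 11, 12, 13, 16, 17}
(Q ∪ (P \ Q)) \ Q = {}
(Q ∪ ((R ∪ P) ∩ P))' ∩ ((Q ∪ (P \ Q)) \ Q) = {}
((Q ∪ ((R ∪ P) ∩ P))' ∩ ((Q ∪ (P \ Q)) \ Q))' = {1, 2, 3, 4, 5, 6, 7, 8, 9, 10, 11, 12, 13, 14, 15, 16, 17}
|((Q ∪ ((R ∪ P) ∩ P))' ∩ ((Q ∪ (P \ Q)) \ Q))'| = 17

17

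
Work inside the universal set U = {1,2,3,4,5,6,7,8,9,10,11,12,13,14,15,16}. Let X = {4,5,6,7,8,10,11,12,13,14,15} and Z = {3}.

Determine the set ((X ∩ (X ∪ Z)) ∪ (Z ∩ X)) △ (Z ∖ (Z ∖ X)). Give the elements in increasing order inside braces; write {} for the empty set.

X ∪ Z = {3,4,5,6,7,8,10,11,12,13,14,15}
X ∩ (X ∪ Z) = {4,5,6,7,8,10,11,12,13,14,15}
Z ∩ X = {}
(X ∩ (X ∪ Z)) ∪ (Z ∩ X) = {4,5,6,7,8,10,11,12,13,14,15}
Z ∖ X = {3}
Z ∖ (Z ∖ X) = {}
((X ∩ (X ∪ Z)) ∪ (Z ∩ X)) △ (Z ∖ (Z ∖ X)) = {4,5,6,7,8,10,11,12,13,14,15}

{4,5,6,7,8,10,11,12,13,14,15}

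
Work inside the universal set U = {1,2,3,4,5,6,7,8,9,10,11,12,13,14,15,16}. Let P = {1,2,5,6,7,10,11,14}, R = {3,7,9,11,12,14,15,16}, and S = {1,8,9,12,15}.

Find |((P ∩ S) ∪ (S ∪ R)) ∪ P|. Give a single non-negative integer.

P ∩ S = {1}
S ∪ R = {1,3,7,8,9,11,12,14,15,16}
(P ∩ S) ∪ (S ∪ R) = {1,3,7,8,9,11,12,14,15,16}
((P ∩ S) ∪ (S ∪ R)) ∪ P = {1,2,3,5,6,7,8,9,10,11,12,14,15,16}
|((P ∩ S) ∪ (S ∪ R)) ∪ P| = 14

14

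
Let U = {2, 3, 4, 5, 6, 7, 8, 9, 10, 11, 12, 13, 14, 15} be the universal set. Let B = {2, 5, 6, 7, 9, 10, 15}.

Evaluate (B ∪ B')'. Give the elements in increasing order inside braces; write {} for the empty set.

B' = {3, 4, 8, 11, 12, 13, 14}
B ∪ B' = {2, 3, 4, 5, 6, 7, 8, 9, 10, 11, 12, 13, 14, 15}
(B ∪ B')' = {}

{}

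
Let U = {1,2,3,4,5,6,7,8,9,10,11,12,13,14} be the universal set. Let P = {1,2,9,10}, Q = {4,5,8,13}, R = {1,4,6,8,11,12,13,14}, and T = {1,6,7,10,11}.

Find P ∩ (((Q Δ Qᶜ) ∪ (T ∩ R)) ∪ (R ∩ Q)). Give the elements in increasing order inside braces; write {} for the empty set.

Qᶜ = {1,2,3,6,7,9,10,11,12,14}
Q Δ Qᶜ = {1,2,3,4,5,6,7,8,9,10,11,12,13,14}
T ∩ R = {1,6,11}
(Q Δ Qᶜ) ∪ (T ∩ R) = {1,2,3,4,5,6,7,8,9,10,11,12,13,14}
R ∩ Q = {4,8,13}
((Q Δ Qᶜ) ∪ (T ∩ R)) ∪ (R ∩ Q) = {1,2,3,4,5,6,7,8,9,10,11,12,13,14}
P ∩ (((Q Δ Qᶜ) ∪ (T ∩ R)) ∪ (R ∩ Q)) = {1,2,9,10}

{1,2,9,10}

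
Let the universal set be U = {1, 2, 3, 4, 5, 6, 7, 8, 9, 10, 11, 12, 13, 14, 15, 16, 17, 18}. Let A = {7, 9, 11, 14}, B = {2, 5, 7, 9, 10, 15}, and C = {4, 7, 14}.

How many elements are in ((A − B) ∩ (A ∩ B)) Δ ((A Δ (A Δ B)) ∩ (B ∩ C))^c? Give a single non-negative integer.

17

A − B = {11, 14}
A ∩ B = {7, 9}
(A − B) ∩ (A ∩ B) = {}
A Δ B = {2, 5, 10, 11, 14, 15}
A Δ (A Δ B) = {2, 5, 7, 9, 10, 15}
B ∩ C = {7}
(A Δ (A Δ B)) ∩ (B ∩ C) = {7}
((A Δ (A Δ B)) ∩ (B ∩ C))^c = {1, 2, 3, 4, 5, 6, 8, 9, 10, 11, 12, 13, 14, 15, 16, 17, 18}
((A − B) ∩ (A ∩ B)) Δ ((A Δ (A Δ B)) ∩ (B ∩ C))^c = {1, 2, 3, 4, 5, 6, 8, 9, 10, 11, 12, 13, 14, 15, 16, 17, 18}
|((A − B) ∩ (A ∩ B)) Δ ((A Δ (A Δ B)) ∩ (B ∩ C))^c| = 17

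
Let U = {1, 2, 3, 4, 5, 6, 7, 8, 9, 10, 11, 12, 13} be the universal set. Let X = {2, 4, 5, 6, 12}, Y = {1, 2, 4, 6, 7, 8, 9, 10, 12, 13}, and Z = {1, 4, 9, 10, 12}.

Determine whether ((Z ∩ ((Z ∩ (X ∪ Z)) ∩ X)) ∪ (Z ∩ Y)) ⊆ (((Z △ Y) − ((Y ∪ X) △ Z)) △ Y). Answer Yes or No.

Yes

X ∪ Z = {1, 2, 4, 5, 6, 9, 10, 12}
Z ∩ (X ∪ Z) = {1, 4, 9, 10, 12}
(Z ∩ (X ∪ Z)) ∩ X = {4, 12}
Z ∩ ((Z ∩ (X ∪ Z)) ∩ X) = {4, 12}
Z ∩ Y = {1, 4, 9, 10, 12}
(Z ∩ ((Z ∩ (X ∪ Z)) ∩ X)) ∪ (Z ∩ Y) = {1, 4, 9, 10, 12}
Z △ Y = {2, 6, 7, 8, 13}
Y ∪ X = {1, 2, 4, 5, 6, 7, 8, 9, 10, 12, 13}
(Y ∪ X) △ Z = {2, 5, 6, 7, 8, 13}
(Z △ Y) − ((Y ∪ X) △ Z) = {}
((Z △ Y) − ((Y ∪ X) △ Z)) △ Y = {1, 2, 4, 6, 7, 8, 9, 10, 12, 13}
Every element of {1, 4, 9, 10, 12} is in {1, 2, 4, 6, 7, 8, 9, 10, 12, 13}, so (Z ∩ ((Z ∩ (X ∪ Z)) ∩ X)) ∪ (Z ∩ Y) ⊆ ((Z △ Y) − ((Y ∪ X) △ Z)) △ Y.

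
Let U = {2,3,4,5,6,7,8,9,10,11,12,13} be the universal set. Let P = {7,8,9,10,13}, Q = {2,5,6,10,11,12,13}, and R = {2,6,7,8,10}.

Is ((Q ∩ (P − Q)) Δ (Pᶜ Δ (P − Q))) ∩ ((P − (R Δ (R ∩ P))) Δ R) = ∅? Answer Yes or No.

No

P − Q = {7,8,9}
Q ∩ (P − Q) = {}
Pᶜ = {2,3,4,5,6,11,12}
Pᶜ Δ (P − Q) = {2,3,4,5,6,7,8,9,11,12}
(Q ∩ (P − Q)) Δ (Pᶜ Δ (P − Q)) = {2,3,4,5,6,7,8,9,11,12}
R ∩ P = {7,8,10}
R Δ (R ∩ P) = {2,6}
P − (R Δ (R ∩ P)) = {7,8,9,10,13}
(P − (R Δ (R ∩ P))) Δ R = {2,6,9,13}
2 lies in both, so they are not disjoint.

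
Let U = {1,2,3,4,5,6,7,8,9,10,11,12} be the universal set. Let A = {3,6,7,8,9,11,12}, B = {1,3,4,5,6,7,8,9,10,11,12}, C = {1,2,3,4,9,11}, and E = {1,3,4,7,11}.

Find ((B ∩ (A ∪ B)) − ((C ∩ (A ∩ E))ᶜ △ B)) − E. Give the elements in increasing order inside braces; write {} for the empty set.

A ∪ B = {1,3,4,5,6,7,8,9,10,11,12}
B ∩ (A ∪ B) = {1,3,4,5,6,7,8,9,10,11,12}
A ∩ E = {3,7,11}
C ∩ (A ∩ E) = {3,11}
(C ∩ (A ∩ E))ᶜ = {1,2,4,5,6,7,8,9,10,12}
(C ∩ (A ∩ E))ᶜ △ B = {2,3,11}
(B ∩ (A ∪ B)) − ((C ∩ (A ∩ E))ᶜ △ B) = {1,4,5,6,7,8,9,10,12}
((B ∩ (A ∪ B)) − ((C ∩ (A ∩ E))ᶜ △ B)) − E = {5,6,8,9,10,12}

{5,6,8,9,10,12}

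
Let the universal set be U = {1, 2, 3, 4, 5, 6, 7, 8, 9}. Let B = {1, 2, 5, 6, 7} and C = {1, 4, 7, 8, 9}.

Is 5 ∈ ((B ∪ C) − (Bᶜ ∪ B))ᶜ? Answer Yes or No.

5 ∈ B and 5 ∉ C, so 5 ∈ B ∪ C
5 ∈ B, so 5 ∉ Bᶜ
5 ∉ Bᶜ and 5 ∈ B, so 5 ∈ Bᶜ ∪ B
5 ∈ (B ∪ C) and 5 ∈ (Bᶜ ∪ B), so 5 ∉ (B ∪ C) − (Bᶜ ∪ B)
5 ∈ ((B ∪ C) − (Bᶜ ∪ B))ᶜ since 5 ∉ ((B ∪ C) − (Bᶜ ∪ B))

Yes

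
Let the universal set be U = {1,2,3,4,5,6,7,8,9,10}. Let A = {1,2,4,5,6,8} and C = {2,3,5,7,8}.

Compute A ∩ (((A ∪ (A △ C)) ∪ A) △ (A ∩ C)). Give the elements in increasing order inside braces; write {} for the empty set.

A △ C = {1,3,4,6,7}
A ∪ (A △ C) = {1,2,3,4,5,6,7,8}
(A ∪ (A △ C)) ∪ A = {1,2,3,4,5,6,7,8}
A ∩ C = {2,5,8}
((A ∪ (A △ C)) ∪ A) △ (A ∩ C) = {1,3,4,6,7}
A ∩ (((A ∪ (A △ C)) ∪ A) △ (A ∩ C)) = {1,4,6}

{1,4,6}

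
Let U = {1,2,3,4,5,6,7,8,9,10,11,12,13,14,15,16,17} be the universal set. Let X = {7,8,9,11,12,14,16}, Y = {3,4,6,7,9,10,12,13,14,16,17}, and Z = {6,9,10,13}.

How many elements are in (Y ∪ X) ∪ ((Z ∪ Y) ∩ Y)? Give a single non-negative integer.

Y ∪ X = {3,4,6,7,8,9,10,11,12,13,14,16,17}
Z ∪ Y = {3,4,6,7,9,10,12,13,14,16,17}
(Z ∪ Y) ∩ Y = {3,4,6,7,9,10,12,13,14,16,17}
(Y ∪ X) ∪ ((Z ∪ Y) ∩ Y) = {3,4,6,7,8,9,10,11,12,13,14,16,17}
|(Y ∪ X) ∪ ((Z ∪ Y) ∩ Y)| = 13

13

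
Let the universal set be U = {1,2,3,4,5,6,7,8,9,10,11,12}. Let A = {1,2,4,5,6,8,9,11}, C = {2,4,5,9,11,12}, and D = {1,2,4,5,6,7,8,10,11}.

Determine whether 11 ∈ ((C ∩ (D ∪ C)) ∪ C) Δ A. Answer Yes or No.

11 ∈ D and 11 ∈ C, so 11 ∈ D ∪ C
11 ∈ C and 11 ∈ (D ∪ C), so 11 ∈ C ∩ (D ∪ C)
11 ∈ (C ∩ (D ∪ C)) and 11 ∈ C, so 11 ∈ (C ∩ (D ∪ C)) ∪ C
11 ∈ ((C ∩ (D ∪ C)) ∪ C) and 11 ∈ A, so 11 ∉ ((C ∩ (D ∪ C)) ∪ C) Δ A

No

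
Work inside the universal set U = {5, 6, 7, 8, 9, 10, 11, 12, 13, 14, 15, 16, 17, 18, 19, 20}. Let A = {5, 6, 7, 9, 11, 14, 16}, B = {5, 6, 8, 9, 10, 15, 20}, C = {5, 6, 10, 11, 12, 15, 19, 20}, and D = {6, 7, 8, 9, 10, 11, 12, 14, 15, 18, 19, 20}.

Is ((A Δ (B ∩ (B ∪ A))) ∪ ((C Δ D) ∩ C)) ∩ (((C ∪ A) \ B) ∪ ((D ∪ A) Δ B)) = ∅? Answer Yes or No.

B ∪ A = {5, 6, 7, 8, 9, 10, 11, 14, 15, 16, 20}
B ∩ (B ∪ A) = {5, 6, 8, 9, 10, 15, 20}
A Δ (B ∩ (B ∪ A)) = {7, 8, 10, 11, 14, 15, 16, 20}
C Δ D = {5, 7, 8, 9, 14, 18}
(C Δ D) ∩ C = {5}
(A Δ (B ∩ (B ∪ A))) ∪ ((C Δ D) ∩ C) = {5, 7, 8, 10, 11, 14, 15, 16, 20}
C ∪ A = {5, 6, 7, 9, 10, 11, 12, 14, 15, 16, 19, 20}
(C ∪ A) \ B = {7, 11, 12, 14, 16, 19}
D ∪ A = {5, 6, 7, 8, 9, 10, 11, 12, 14, 15, 16, 18, 19, 20}
(D ∪ A) Δ B = {7, 11, 12, 14, 16, 18, 19}
((C ∪ A) \ B) ∪ ((D ∪ A) Δ B) = {7, 11, 12, 14, 16, 18, 19}
7 lies in both, so they are not disjoint.

No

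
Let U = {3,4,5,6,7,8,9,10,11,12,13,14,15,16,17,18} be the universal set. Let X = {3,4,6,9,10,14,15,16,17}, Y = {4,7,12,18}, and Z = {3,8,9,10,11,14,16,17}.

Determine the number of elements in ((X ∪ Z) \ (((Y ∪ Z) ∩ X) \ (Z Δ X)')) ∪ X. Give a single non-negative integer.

11

X ∪ Z = {3,4,6,8,9,10,11,14,15,16,17}
Y ∪ Z = {3,4,7,8,9,10,11,12,14,16,17,18}
(Y ∪ Z) ∩ X = {3,4,9,10,14,16,17}
Z Δ X = {4,6,8,11,15}
(Z Δ X)' = {3,5,7,9,10,12,13,14,16,17,18}
((Y ∪ Z) ∩ X) \ (Z Δ X)' = {4}
(X ∪ Z) \ (((Y ∪ Z) ∩ X) \ (Z Δ X)') = {3,6,8,9,10,11,14,15,16,17}
((X ∪ Z) \ (((Y ∪ Z) ∩ X) \ (Z Δ X)')) ∪ X = {3,4,6,8,9,10,11,14,15,16,17}
|((X ∪ Z) \ (((Y ∪ Z) ∩ X) \ (Z Δ X)')) ∪ X| = 11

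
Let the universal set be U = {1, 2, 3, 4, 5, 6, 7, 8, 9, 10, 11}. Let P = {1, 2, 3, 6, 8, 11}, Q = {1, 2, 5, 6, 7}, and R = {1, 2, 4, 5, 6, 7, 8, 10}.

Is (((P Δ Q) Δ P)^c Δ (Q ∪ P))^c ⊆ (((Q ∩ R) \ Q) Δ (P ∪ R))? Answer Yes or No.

P Δ Q = {3, 5, 7, 8, 11}
(P Δ Q) Δ P = {1, 2, 5, 6, 7}
((P Δ Q) Δ P)^c = {3, 4, 8, 9, 10, 11}
Q ∪ P = {1, 2, 3, 5, 6, 7, 8, 11}
((P Δ Q) Δ P)^c Δ (Q ∪ P) = {1, 2, 4, 5, 6, 7, 9, 10}
(((P Δ Q) Δ P)^c Δ (Q ∪ P))^c = {3, 8, 11}
Q ∩ R = {1, 2, 5, 6, 7}
(Q ∩ R) \ Q = {}
P ∪ R = {1, 2, 3, 4, 5, 6, 7, 8, 10, 11}
((Q ∩ R) \ Q) Δ (P ∪ R) = {1, 2, 3, 4, 5, 6, 7, 8, 10, 11}
Every element of {3, 8, 11} is in {1, 2, 3, 4, 5, 6, 7, 8, 10, 11}, so (((P Δ Q) Δ P)^c Δ (Q ∪ P))^c ⊆ ((Q ∩ R) \ Q) Δ (P ∪ R).

Yes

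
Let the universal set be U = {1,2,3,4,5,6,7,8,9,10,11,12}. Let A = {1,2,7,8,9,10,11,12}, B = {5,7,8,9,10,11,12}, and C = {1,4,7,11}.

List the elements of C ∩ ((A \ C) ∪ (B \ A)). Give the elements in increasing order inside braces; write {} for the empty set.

{}

A \ C = {2,8,9,10,12}
B \ A = {5}
(A \ C) ∪ (B \ A) = {2,5,8,9,10,12}
C ∩ ((A \ C) ∪ (B \ A)) = {}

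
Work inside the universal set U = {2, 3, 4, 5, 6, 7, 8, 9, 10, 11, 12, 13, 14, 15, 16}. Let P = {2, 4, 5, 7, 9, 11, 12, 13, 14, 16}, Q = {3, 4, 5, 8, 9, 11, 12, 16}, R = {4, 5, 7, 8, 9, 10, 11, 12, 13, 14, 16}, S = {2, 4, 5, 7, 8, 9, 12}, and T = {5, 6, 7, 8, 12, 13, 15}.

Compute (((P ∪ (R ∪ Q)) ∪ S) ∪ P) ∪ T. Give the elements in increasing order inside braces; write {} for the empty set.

{2, 3, 4, 5, 6, 7, 8, 9, 10, 11, 12, 13, 14, 15, 16}

R ∪ Q = {3, 4, 5, 7, 8, 9, 10, 11, 12, 13, 14, 16}
P ∪ (R ∪ Q) = {2, 3, 4, 5, 7, 8, 9, 10, 11, 12, 13, 14, 16}
(P ∪ (R ∪ Q)) ∪ S = {2, 3, 4, 5, 7, 8, 9, 10, 11, 12, 13, 14, 16}
((P ∪ (R ∪ Q)) ∪ S) ∪ P = {2, 3, 4, 5, 7, 8, 9, 10, 11, 12, 13, 14, 16}
(((P ∪ (R ∪ Q)) ∪ S) ∪ P) ∪ T = {2, 3, 4, 5, 6, 7, 8, 9, 10, 11, 12, 13, 14, 15, 16}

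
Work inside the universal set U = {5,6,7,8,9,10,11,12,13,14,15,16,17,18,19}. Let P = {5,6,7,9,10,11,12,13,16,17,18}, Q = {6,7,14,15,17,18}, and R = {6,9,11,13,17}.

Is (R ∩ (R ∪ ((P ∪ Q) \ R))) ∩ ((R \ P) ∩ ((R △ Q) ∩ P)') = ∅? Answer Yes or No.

P ∪ Q = {5,6,7,9,10,11,12,13,14,15,16,17,18}
(P ∪ Q) \ R = {5,7,10,12,14,15,16,18}
R ∪ ((P ∪ Q) \ R) = {5,6,7,9,10,11,12,13,14,15,16,17,18}
R ∩ (R ∪ ((P ∪ Q) \ R)) = {6,9,11,13,17}
R \ P = {}
R △ Q = {7,9,11,13,14,15,18}
(R △ Q) ∩ P = {7,9,11,13,18}
((R △ Q) ∩ P)' = {5,6,8,10,12,14,15,16,17,19}
(R \ P) ∩ ((R △ Q) ∩ P)' = {}
{6,9,11,13,17} and {} share no elements.

Yes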